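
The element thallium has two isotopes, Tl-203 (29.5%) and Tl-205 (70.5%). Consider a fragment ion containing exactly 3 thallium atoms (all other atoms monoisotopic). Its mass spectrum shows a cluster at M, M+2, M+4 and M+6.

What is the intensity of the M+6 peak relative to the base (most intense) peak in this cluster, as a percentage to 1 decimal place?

79.7%

Binomial terms of (0.295 + 0.705)^3: M 0.0257, M+2 0.1841, M+4 0.4399, M+6 0.3504 → M+4 is the base peak.
P(M+4) = C(3,2) × 0.295^1 × 0.705^2 = 3 × 0.2950 × 0.497025 = 0.439867 (base)
P(M+6) = C(3,3) × 0.295^0 × 0.705^3 = 1 × 1.0000 × 0.35040263 = 0.350403
Relative intensity = 0.350403 / 0.439867 × 100 = 79.7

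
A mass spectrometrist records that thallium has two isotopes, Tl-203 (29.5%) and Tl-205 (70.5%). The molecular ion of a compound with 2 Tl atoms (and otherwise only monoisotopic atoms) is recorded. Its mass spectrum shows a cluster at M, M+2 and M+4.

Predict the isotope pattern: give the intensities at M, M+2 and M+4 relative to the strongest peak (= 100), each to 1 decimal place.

17.5 : 83.7 : 100.0

Each Tl atom is independently Tl-203 (p = 0.295) or Tl-205 (q = 0.705); the cluster is the binomial expansion (p + q)^2.
P(M) = 0.295^2 = 0.087025
P(M+2) = 2 × 0.295^1 × 0.705^1 = 0.415950
P(M+4) = 0.705^2 = 0.497025
The M+4 peak is largest (0.497025); scaling to 100 gives 17.5 : 83.7 : 100.0.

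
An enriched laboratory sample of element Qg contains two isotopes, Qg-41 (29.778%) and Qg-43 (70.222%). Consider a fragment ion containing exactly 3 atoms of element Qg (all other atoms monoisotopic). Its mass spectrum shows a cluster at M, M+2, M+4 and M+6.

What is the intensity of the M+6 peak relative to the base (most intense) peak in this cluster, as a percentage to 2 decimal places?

Binomial terms of (0.29778 + 0.70222)^3: M 0.0264, M+2 0.1868, M+4 0.4405, M+6 0.3463 → M+4 is the base peak.
P(M+4) = C(3,2) × 0.29778^1 × 0.70222^2 = 3 × 0.29778 × 0.49311293 = 0.440518 (base)
P(M+6) = C(3,3) × 0.29778^0 × 0.70222^3 = 1 × 1.0000 × 0.34627376 = 0.346274
Relative intensity = 0.346274 / 0.440518 × 100 = 78.61

78.61%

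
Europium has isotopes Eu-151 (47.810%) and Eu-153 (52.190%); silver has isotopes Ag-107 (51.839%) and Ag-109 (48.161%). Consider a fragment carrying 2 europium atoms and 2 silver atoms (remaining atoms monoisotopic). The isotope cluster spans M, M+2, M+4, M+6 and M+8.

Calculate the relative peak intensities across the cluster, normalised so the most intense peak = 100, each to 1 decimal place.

Europium pattern (n=2): 0.22857961 : 0.49904078 : 0.27237961
Silver pattern (n=2): 0.26872819 : 0.49932362 : 0.23194819
Convolve the two distributions (both contribute in 2-u steps):
  M: 0.22857961×0.26872819 = 0.061426
  M+2: 0.22857961×0.49932362 + 0.49904078×0.26872819 = 0.248242
  M+4: 0.22857961×0.23194819 + 0.49904078×0.49932362 + 0.27237961×0.26872819 = 0.375398
  M+6: 0.49904078×0.23194819 + 0.27237961×0.49932362 = 0.251757
  M+8: 0.27237961×0.23194819 = 0.063178
Scale to base peak (0.375398) = 100: 16.4 : 66.1 : 100.0 : 67.1 : 16.8

16.4 : 66.1 : 100.0 : 67.1 : 16.8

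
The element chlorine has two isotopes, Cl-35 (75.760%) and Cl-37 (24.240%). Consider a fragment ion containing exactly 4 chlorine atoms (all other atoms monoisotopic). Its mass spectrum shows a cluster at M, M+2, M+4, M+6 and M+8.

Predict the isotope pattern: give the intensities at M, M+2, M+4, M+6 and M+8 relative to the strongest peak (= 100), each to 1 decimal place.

78.1 : 100.0 : 48.0 : 10.2 : 0.8

Each Cl atom is independently Cl-35 (p = 0.75760) or Cl-37 (q = 0.24240); the cluster is the binomial expansion (p + q)^4.
P(M) = 0.75760^4 = 0.329428
P(M+2) = 4 × 0.75760^3 × 0.24240^1 = 0.421612
P(M+4) = 6 × 0.75760^2 × 0.24240^2 = 0.202347
P(M+6) = 4 × 0.75760^1 × 0.24240^3 = 0.043162
P(M+8) = 0.24240^4 = 0.003452
The M+2 peak is largest (0.421612); scaling to 100 gives 78.1 : 100.0 : 48.0 : 10.2 : 0.8.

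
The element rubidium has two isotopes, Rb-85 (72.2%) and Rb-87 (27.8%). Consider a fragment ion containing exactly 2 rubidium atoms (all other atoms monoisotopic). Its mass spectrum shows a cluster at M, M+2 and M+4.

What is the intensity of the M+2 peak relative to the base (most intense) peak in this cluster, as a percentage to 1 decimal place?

77.0%

Term probabilities: M 0.5213, M+2 0.4014, M+4 0.0773. Base peak = M.
P(M) = C(2,0) × 0.722^2 × 0.278^0 = 1 × 0.521284 × 1.0000 = 0.521284 (base)
P(M+2) = C(2,1) × 0.722^1 × 0.278^1 = 2 × 0.7220 × 0.2780 = 0.401432
Relative intensity = 0.401432 / 0.521284 × 100 = 77.0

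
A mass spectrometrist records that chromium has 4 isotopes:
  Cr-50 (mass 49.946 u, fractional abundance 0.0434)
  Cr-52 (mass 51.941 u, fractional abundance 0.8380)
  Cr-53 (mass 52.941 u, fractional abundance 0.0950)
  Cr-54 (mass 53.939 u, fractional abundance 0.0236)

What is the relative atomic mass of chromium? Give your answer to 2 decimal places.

Weight each isotope mass by its fractional abundance: 0.0434 × 49.946 + 0.8380 × 51.941 + 0.0950 × 52.941 + 0.0236 × 53.939
= 2.1677 + 43.5266 + 5.0294 + 1.2730 = 51.9967 u

52.00 u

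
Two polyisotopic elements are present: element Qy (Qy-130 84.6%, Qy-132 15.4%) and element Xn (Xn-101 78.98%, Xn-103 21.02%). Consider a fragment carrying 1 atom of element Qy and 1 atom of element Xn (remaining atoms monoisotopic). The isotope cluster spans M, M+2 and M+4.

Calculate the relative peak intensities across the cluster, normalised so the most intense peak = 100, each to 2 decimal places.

100.00 : 44.82 : 4.84

Element Qy pattern (n=1): 0.8460 : 0.1540
Element Xn pattern (n=1): 0.7898 : 0.2102
Convolve the two distributions (both contribute in 2-u steps):
  M: 0.8460×0.7898 = 0.668171
  M+2: 0.8460×0.2102 + 0.1540×0.7898 = 0.299458
  M+4: 0.1540×0.2102 = 0.032371
Scale to base peak (0.668171) = 100: 100.00 : 44.82 : 4.84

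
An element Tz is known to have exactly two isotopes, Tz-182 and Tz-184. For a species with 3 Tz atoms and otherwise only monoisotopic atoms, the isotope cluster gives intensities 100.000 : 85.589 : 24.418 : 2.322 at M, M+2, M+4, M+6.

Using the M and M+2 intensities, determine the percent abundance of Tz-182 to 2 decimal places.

77.80%

If p is the fraction of Tz that is Tz-182, then I(M+2)/I(M) = [C(3,1)·p^2·(1−p)] / p^3 = 3·(1−p)/p = 85.589/100.000 = 0.8559
(1−p)/p = 0.8559/3 = 0.2853  ⇒  p = 1/(1 + 0.2853) = 0.7780
Tz-182: 77.80%, Tz-184: 22.20%.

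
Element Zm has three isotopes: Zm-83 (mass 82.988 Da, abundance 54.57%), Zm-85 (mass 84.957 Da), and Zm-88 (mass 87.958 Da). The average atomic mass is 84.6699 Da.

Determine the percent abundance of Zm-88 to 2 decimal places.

26.24%

Let x and y be the fractions of Zm-85 and Zm-88. Then x + y = 1 − 0.5457 = 0.4543 and 84.957x + 87.958y = 84.6699 − 0.5457×82.988 = 39.3833484.
Substituting: 84.957x + 87.958(0.4543 − x) = 39.3833484
(84.957 − 87.958)x = -0.575971  ⇒  x = 0.19193, y = 0.26237
Zm-85: 19.19%, Zm-88: 26.24%.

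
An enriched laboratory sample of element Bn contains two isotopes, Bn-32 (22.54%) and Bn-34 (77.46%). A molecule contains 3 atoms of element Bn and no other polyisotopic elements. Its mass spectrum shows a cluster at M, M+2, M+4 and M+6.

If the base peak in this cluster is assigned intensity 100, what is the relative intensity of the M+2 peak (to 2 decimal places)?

(0.2254 + 0.7746)^3 gives M 0.0115, M+2 0.1181, M+4 0.4057, M+6 0.4648; the largest is M+6.
P(M+6) = C(3,3) × 0.2254^0 × 0.7746^3 = 1 × 1.0000 × 0.464764 = 0.464764 (base)
P(M+2) = C(3,1) × 0.2254^2 × 0.7746^1 = 3 × 0.05080516 × 0.7746 = 0.118061
Relative intensity = 0.118061 / 0.464764 × 100 = 25.40

25.40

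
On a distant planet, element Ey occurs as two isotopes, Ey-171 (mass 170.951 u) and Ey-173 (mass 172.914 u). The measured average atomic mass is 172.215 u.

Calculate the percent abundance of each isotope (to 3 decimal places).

Ey-171: 35.609%, Ey-173: 64.391%

Let x be the fractional abundance of Ey-171; then Ey-173 has abundance 1 − x.
170.951·x + 172.914·(1 − x) = 172.215
(170.951 − 172.914)·x = 172.215 − 172.914
x = -0.699 / -1.963 = 0.35609 → 35.609% Ey-171, 64.391% Ey-173.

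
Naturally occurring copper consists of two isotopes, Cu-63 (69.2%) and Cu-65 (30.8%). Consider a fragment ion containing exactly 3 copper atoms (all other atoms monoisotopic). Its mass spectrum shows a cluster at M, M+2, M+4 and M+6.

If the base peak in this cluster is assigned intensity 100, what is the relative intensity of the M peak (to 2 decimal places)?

(0.692 + 0.308)^3 gives M 0.3314, M+2 0.4425, M+4 0.1969, M+6 0.0292; the largest is M+2.
P(M+2) = C(3,1) × 0.692^2 × 0.308^1 = 3 × 0.478864 × 0.3080 = 0.442470 (base)
P(M) = C(3,0) × 0.692^3 × 0.308^0 = 1 × 0.33137389 × 1.0000 = 0.331374
Relative intensity = 0.331374 / 0.442470 × 100 = 74.89

74.89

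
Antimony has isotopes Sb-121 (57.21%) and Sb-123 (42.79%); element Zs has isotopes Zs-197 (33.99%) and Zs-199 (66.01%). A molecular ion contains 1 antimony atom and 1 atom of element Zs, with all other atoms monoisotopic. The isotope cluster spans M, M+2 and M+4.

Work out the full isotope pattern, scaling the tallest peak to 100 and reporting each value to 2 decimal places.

Antimony pattern (n=1): 0.5721 : 0.4279
Element Zs pattern (n=1): 0.3399 : 0.6601
Convolve the two distributions (both contribute in 2-u steps):
  M: 0.5721×0.3399 = 0.194457
  M+2: 0.5721×0.6601 + 0.4279×0.3399 = 0.523086
  M+4: 0.4279×0.6601 = 0.282457
Scale to base peak (0.523086) = 100: 37.17 : 100.00 : 54.00

37.17 : 100.00 : 54.00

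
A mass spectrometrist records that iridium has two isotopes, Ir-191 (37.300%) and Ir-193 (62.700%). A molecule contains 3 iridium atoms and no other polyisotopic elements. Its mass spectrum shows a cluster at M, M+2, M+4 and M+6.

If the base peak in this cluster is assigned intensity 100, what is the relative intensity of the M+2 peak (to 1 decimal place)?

Binomial terms of (0.37300 + 0.62700)^3: M 0.0519, M+2 0.2617, M+4 0.4399, M+6 0.2465 → M+4 is the base peak.
P(M+4) = C(3,2) × 0.37300^1 × 0.62700^2 = 3 × 0.3730 × 0.393129 = 0.439911 (base)
P(M+2) = C(3,1) × 0.37300^2 × 0.62700^1 = 3 × 0.139129 × 0.6270 = 0.261702
Relative intensity = 0.261702 / 0.439911 × 100 = 59.5

59.5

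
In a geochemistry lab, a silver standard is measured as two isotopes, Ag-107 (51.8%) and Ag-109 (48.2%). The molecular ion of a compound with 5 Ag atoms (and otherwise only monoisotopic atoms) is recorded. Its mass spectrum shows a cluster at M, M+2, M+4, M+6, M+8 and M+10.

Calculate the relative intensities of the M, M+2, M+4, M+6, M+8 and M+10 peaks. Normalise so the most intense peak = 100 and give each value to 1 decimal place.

11.5 : 53.7 : 100.0 : 93.1 : 43.3 : 8.1

The 5 Ag atoms are independent, so intensities follow the terms of (0.518 + 0.482)^5.
P(M) = 0.518^5 = 0.037295
P(M+2) = 5 × 0.518^4 × 0.482^1 = 0.173515
P(M+4) = 10 × 0.518^3 × 0.482^2 = 0.322911
P(M+6) = 10 × 0.518^2 × 0.482^3 = 0.300470
P(M+8) = 5 × 0.518^1 × 0.482^4 = 0.139794
P(M+10) = 0.482^5 = 0.026016
The M+4 peak is largest (0.322911); scaling to 100 gives 11.5 : 53.7 : 100.0 : 93.1 : 43.3 : 8.1.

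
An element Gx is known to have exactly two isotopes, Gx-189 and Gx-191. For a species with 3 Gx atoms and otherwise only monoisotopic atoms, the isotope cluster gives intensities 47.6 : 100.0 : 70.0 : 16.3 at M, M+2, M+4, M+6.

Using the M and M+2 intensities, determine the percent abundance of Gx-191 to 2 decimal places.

41.19%

Let p = fractional abundance of Gx-189. I(M+2)/I(M) = [C(3,1)·p^2·(1−p)] / p^3 = 3·(1−p)/p = 100.0/47.6 = 2.1008
(1−p)/p = 2.1008/3 = 0.7003  ⇒  p = 1/(1 + 0.7003) = 0.5881
Gx-189: 58.81%, Gx-191: 41.19%.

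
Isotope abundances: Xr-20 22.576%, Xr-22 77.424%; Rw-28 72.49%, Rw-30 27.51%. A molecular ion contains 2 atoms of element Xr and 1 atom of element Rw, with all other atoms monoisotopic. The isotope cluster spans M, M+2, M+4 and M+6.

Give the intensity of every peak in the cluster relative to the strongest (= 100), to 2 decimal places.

Element Xr pattern (n=2): 0.05096758 : 0.34958484 : 0.59944758
Element Rw pattern (n=1): 0.7249 : 0.2751
Convolve the two distributions (both contribute in 2-u steps):
  M: 0.05096758×0.7249 = 0.036946
  M+2: 0.05096758×0.2751 + 0.34958484×0.7249 = 0.267435
  M+4: 0.34958484×0.2751 + 0.59944758×0.7249 = 0.530710
  M+6: 0.59944758×0.2751 = 0.164908
Scale to base peak (0.530710) = 100: 6.96 : 50.39 : 100.00 : 31.07

6.96 : 50.39 : 100.00 : 31.07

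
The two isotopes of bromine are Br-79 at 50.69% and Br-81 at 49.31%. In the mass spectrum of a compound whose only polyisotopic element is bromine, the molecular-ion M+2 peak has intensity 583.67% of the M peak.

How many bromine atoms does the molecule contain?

6

For n independent Br atoms, I(M+2)/I(M) = n · (abundance Br-81) / (abundance Br-79) = n · 0.4931/0.5069.
n = 5.8367 × 0.5069/0.4931 = 6.00 ≈ 6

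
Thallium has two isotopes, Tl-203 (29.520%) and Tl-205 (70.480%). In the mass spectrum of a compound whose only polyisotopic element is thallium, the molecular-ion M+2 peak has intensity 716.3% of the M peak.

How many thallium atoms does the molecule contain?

For n independent Tl atoms, I(M+2)/I(M) = n · (abundance Tl-205) / (abundance Tl-203) = n · 0.70480/0.29520.
n = 7.163 × 0.29520/0.70480 = 3.00 ≈ 3

3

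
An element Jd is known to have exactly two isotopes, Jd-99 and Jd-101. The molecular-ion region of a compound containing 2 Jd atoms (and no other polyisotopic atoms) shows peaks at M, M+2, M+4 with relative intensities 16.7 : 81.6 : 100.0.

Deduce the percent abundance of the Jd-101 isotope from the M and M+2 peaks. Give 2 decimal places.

70.96%

If p is the fraction of Jd that is Jd-99, then I(M+2)/I(M) = [C(2,1)·p^1·(1−p)] / p^2 = 2·(1−p)/p = 81.6/16.7 = 4.8862
(1−p)/p = 4.8862/2 = 2.4431  ⇒  p = 1/(1 + 2.4431) = 0.2904
Jd-99: 29.04%, Jd-101: 70.96%.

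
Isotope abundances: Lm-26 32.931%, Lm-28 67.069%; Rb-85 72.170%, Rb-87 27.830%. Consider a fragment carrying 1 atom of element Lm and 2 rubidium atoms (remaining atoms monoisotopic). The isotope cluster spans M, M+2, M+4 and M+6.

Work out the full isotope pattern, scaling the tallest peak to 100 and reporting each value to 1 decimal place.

Element Lm pattern (n=1): 0.32931 : 0.67069
Rubidium pattern (n=2): 0.52085089 : 0.40169822 : 0.07745089
Convolve the two distributions (both contribute in 2-u steps):
  M: 0.32931×0.52085089 = 0.171521
  M+2: 0.32931×0.40169822 + 0.67069×0.52085089 = 0.481613
  M+4: 0.32931×0.07745089 + 0.67069×0.40169822 = 0.294920
  M+6: 0.67069×0.07745089 = 0.051946
Scale to base peak (0.481613) = 100: 35.6 : 100.0 : 61.2 : 10.8

35.6 : 100.0 : 61.2 : 10.8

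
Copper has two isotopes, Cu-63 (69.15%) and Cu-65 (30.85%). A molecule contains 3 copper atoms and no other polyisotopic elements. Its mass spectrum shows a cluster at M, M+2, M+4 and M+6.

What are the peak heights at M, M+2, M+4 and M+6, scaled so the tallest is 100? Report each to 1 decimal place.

74.7 : 100.0 : 44.6 : 6.6

Expanding (0.6915 + 0.3085)^3:
P(M) = 0.6915^3 = 0.330656
P(M+2) = 3 × 0.6915^2 × 0.3085^1 = 0.442548
P(M+4) = 3 × 0.6915^1 × 0.3085^2 = 0.197435
P(M+6) = 0.3085^3 = 0.029361
The M+2 peak is largest (0.442548); scaling to 100 gives 74.7 : 100.0 : 44.6 : 6.6.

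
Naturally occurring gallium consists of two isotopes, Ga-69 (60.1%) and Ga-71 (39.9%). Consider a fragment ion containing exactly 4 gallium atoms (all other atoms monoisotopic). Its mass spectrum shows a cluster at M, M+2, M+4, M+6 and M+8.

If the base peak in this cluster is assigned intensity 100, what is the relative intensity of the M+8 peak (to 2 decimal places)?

7.32

Binomial terms of (0.601 + 0.399)^4: M 0.1305, M+2 0.3465, M+4 0.3450, M+6 0.1527, M+8 0.0253 → M+2 is the base peak.
P(M+2) = C(4,1) × 0.601^3 × 0.399^1 = 4 × 0.2170818 × 0.3990 = 0.346463 (base)
P(M+8) = C(4,4) × 0.601^0 × 0.399^4 = 1 × 1.0000 × 0.02534496 = 0.025345
Relative intensity = 0.025345 / 0.346463 × 100 = 7.32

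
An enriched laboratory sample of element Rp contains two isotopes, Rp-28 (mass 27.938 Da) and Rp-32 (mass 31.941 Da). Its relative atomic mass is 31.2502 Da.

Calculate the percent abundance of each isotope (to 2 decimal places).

Rp-28: 17.26%, Rp-32: 82.74%

Let x be the fractional abundance of Rp-28; then Rp-32 has abundance 1 − x.
27.938·x + 31.941·(1 − x) = 31.2502
(27.938 − 31.941)·x = 31.2502 − 31.941
x = -0.6908 / -4.003 = 0.17257 → 17.26% Rp-28, 82.74% Rp-32.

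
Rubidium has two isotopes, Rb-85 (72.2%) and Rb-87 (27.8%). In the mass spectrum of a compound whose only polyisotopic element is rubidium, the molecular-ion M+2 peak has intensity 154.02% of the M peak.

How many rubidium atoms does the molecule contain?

4

The M+2/M ratio from n Rb atoms is n · q/p = n · 0.278/0.722.
n = 1.5402 × 0.722/0.278 = 4.00 ≈ 4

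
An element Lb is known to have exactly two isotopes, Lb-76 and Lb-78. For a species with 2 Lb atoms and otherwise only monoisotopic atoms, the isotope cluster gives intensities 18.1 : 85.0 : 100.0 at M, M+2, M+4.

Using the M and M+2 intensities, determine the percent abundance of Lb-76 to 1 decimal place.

Let p = fractional abundance of Lb-76. I(M+2)/I(M) = [C(2,1)·p^1·(1−p)] / p^2 = 2·(1−p)/p = 85.0/18.1 = 4.6961
(1−p)/p = 4.6961/2 = 2.3481  ⇒  p = 1/(1 + 2.3481) = 0.2987
Lb-76: 29.9%, Lb-78: 70.1%.

29.9%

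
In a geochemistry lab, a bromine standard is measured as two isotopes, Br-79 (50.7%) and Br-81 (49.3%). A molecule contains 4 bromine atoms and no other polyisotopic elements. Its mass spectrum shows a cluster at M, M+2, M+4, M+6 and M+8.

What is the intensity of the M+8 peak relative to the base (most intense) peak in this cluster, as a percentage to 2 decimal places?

Term probabilities: M 0.0661, M+2 0.2570, M+4 0.3749, M+6 0.2430, M+8 0.0591. Base peak = M+4.
P(M+4) = C(4,2) × 0.507^2 × 0.493^2 = 6 × 0.257049 × 0.243049 = 0.374853 (base)
P(M+8) = C(4,4) × 0.507^0 × 0.493^4 = 1 × 1.0000 × 0.05907282 = 0.059073
Relative intensity = 0.059073 / 0.374853 × 100 = 15.76

15.76%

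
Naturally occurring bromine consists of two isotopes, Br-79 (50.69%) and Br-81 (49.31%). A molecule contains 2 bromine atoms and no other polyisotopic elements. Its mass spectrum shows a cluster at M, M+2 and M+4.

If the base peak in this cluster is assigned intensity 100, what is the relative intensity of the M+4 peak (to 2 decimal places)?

(0.5069 + 0.4931)^2 gives M 0.2569, M+2 0.4999, M+4 0.2431; the largest is M+2.
P(M+2) = C(2,1) × 0.5069^1 × 0.4931^1 = 2 × 0.5069 × 0.4931 = 0.499905 (base)
P(M+4) = C(2,2) × 0.5069^0 × 0.4931^2 = 1 × 1.0000 × 0.24314761 = 0.243148
Relative intensity = 0.243148 / 0.499905 × 100 = 48.64

48.64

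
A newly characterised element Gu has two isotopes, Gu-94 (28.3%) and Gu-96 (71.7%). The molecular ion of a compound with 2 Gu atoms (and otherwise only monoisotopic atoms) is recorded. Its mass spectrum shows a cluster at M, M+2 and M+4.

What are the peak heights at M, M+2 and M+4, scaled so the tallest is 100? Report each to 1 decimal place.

15.6 : 78.9 : 100.0

The 2 Gu atoms are independent, so intensities follow the terms of (0.283 + 0.717)^2.
P(M) = 0.283^2 = 0.080089
P(M+2) = 2 × 0.283^1 × 0.717^1 = 0.405822
P(M+4) = 0.717^2 = 0.514089
The M+4 peak is largest (0.514089); scaling to 100 gives 15.6 : 78.9 : 100.0.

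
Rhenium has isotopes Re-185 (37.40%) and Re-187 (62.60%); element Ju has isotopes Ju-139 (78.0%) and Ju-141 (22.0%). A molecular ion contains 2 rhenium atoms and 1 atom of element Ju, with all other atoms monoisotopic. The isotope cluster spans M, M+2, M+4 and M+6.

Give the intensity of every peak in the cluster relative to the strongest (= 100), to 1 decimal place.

26.7 : 96.9 : 100.0 : 21.1

Rhenium pattern (n=2): 0.139876 : 0.468248 : 0.391876
Element Ju pattern (n=1): 0.7800 : 0.2200
Convolve the two distributions (both contribute in 2-u steps):
  M: 0.139876×0.7800 = 0.109103
  M+2: 0.139876×0.2200 + 0.468248×0.7800 = 0.396006
  M+4: 0.468248×0.2200 + 0.391876×0.7800 = 0.408678
  M+6: 0.391876×0.2200 = 0.086213
Scale to base peak (0.408678) = 100: 26.7 : 96.9 : 100.0 : 21.1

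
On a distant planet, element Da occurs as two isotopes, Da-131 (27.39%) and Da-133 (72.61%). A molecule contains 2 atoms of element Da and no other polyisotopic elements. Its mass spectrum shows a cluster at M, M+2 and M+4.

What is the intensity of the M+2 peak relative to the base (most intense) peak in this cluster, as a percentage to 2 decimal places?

Term probabilities: M 0.0750, M+2 0.3978, M+4 0.5272. Base peak = M+4.
P(M+4) = C(2,2) × 0.2739^0 × 0.7261^2 = 1 × 1.0000 × 0.52722121 = 0.527221 (base)
P(M+2) = C(2,1) × 0.2739^1 × 0.7261^1 = 2 × 0.2739 × 0.7261 = 0.397758
Relative intensity = 0.397758 / 0.527221 × 100 = 75.44

75.44%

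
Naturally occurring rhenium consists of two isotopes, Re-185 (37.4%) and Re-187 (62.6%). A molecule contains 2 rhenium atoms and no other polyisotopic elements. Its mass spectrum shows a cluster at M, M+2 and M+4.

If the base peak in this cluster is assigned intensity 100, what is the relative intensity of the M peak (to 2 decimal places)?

29.87

(0.374 + 0.626)^2 gives M 0.1399, M+2 0.4682, M+4 0.3919; the largest is M+2.
P(M+2) = C(2,1) × 0.374^1 × 0.626^1 = 2 × 0.3740 × 0.6260 = 0.468248 (base)
P(M) = C(2,0) × 0.374^2 × 0.626^0 = 1 × 0.139876 × 1.0000 = 0.139876
Relative intensity = 0.139876 / 0.468248 × 100 = 29.87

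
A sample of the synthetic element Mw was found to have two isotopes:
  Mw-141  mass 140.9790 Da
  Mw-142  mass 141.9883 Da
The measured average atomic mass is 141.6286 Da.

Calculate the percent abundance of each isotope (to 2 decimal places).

Let x be the fractional abundance of Mw-141; then Mw-142 has abundance 1 − x.
140.9790·x + 141.9883·(1 − x) = 141.6286
(140.9790 − 141.9883)·x = 141.6286 − 141.9883
x = -0.3597 / -1.0093 = 0.35639 → 35.64% Mw-141, 64.36% Mw-142.

Mw-141: 35.64%, Mw-142: 64.36%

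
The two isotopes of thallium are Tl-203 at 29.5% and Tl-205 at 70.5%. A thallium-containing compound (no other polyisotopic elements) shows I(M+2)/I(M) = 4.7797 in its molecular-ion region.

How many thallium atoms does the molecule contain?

For n independent Tl atoms, I(M+2)/I(M) = n · (abundance Tl-205) / (abundance Tl-203) = n · 0.705/0.295.
n = 4.7797 × 0.295/0.705 = 2.00 ≈ 2

2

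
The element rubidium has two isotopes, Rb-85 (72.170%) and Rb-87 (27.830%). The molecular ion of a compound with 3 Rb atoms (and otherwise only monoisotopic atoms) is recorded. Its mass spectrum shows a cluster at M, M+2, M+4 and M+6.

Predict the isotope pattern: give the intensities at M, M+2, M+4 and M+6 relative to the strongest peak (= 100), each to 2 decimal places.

The 3 Rb atoms are independent, so intensities follow the terms of (0.72170 + 0.27830)^3.
P(M) = 0.72170^3 = 0.375898
P(M+2) = 3 × 0.72170^2 × 0.27830^1 = 0.434858
P(M+4) = 3 × 0.72170^1 × 0.27830^2 = 0.167689
P(M+6) = 0.27830^3 = 0.021555
The M+2 peak is largest (0.434858); scaling to 100 gives 86.44 : 100.00 : 38.56 : 4.96.

86.44 : 100.00 : 38.56 : 4.96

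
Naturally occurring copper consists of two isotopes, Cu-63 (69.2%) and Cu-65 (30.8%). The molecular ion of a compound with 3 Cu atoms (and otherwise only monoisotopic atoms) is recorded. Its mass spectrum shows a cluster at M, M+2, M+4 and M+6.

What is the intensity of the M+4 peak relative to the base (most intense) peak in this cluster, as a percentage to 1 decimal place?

(0.692 + 0.308)^3 gives M 0.3314, M+2 0.4425, M+4 0.1969, M+6 0.0292; the largest is M+2.
P(M+2) = C(3,1) × 0.692^2 × 0.308^1 = 3 × 0.478864 × 0.3080 = 0.442470 (base)
P(M+4) = C(3,2) × 0.692^1 × 0.308^2 = 3 × 0.6920 × 0.094864 = 0.196938
Relative intensity = 0.196938 / 0.442470 × 100 = 44.5

44.5%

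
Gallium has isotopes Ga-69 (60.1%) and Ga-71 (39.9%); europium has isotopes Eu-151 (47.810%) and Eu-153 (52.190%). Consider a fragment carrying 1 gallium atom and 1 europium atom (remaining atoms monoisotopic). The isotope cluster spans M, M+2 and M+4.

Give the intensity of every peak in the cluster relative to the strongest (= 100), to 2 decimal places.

56.96 : 100.00 : 41.28

Gallium pattern (n=1): 0.6010 : 0.3990
Europium pattern (n=1): 0.4781 : 0.5219
Convolve the two distributions (both contribute in 2-u steps):
  M: 0.6010×0.4781 = 0.287338
  M+2: 0.6010×0.5219 + 0.3990×0.4781 = 0.504424
  M+4: 0.3990×0.5219 = 0.208238
Scale to base peak (0.504424) = 100: 56.96 : 100.00 : 41.28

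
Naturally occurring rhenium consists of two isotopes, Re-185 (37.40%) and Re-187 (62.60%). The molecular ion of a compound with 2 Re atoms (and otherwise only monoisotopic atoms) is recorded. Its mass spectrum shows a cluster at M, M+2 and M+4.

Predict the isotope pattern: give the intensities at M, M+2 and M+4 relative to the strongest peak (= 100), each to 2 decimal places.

The 2 Re atoms are independent, so intensities follow the terms of (0.3740 + 0.6260)^2.
P(M) = 0.3740^2 = 0.139876
P(M+2) = 2 × 0.3740^1 × 0.6260^1 = 0.468248
P(M+4) = 0.6260^2 = 0.391876
The M+2 peak is largest (0.468248); scaling to 100 gives 29.87 : 100.00 : 83.69.

29.87 : 100.00 : 83.69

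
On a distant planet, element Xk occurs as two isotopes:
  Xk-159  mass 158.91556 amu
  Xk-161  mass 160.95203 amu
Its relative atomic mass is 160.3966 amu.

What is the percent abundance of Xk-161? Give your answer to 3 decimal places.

72.726%

Writing the weighted mean with unknown fraction x of Xk-159:
158.91556·x + 160.95203·(1 − x) = 160.3966
(158.91556 − 160.95203)·x = 160.3966 − 160.95203
x = -0.55543 / -2.03647 = 0.27274 → 27.274% Xk-159, 72.726% Xk-161.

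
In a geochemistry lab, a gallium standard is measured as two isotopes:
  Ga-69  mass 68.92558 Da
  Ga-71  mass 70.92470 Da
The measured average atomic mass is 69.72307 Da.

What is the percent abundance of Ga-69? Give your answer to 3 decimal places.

Writing the weighted mean with unknown fraction x of Ga-69:
68.92558·x + 70.92470·(1 − x) = 69.72307
(68.92558 − 70.92470)·x = 69.72307 − 70.92470
x = -1.20163 / -1.99912 = 0.60108 → 60.108% Ga-69, 39.892% Ga-71.

60.108%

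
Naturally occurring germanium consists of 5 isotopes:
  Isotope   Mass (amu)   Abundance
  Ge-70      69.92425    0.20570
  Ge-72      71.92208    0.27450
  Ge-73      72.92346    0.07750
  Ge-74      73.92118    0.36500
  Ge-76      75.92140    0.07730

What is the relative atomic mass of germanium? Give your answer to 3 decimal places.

The abundance-weighted mean is 0.20570 × 69.92425 + 0.27450 × 71.92208 + 0.07750 × 72.92346 + 0.36500 × 73.92118 + 0.07730 × 75.92140
= 14.383418 + 19.742611 + 5.651568 + 26.981231 + 5.868724 = 72.627552 amu

72.628 amu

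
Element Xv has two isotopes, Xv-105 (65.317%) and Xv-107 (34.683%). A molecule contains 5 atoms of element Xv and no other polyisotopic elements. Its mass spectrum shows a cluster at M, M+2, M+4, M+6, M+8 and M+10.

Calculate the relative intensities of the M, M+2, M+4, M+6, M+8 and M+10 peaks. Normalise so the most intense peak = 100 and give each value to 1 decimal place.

The 5 Xv atoms are independent, so intensities follow the terms of (0.65317 + 0.34683)^5.
P(M) = 0.65317^5 = 0.118886
P(M+2) = 5 × 0.65317^4 × 0.34683^1 = 0.315640
P(M+4) = 10 × 0.65317^3 × 0.34683^2 = 0.335206
P(M+6) = 10 × 0.65317^2 × 0.34683^3 = 0.177993
P(M+8) = 5 × 0.65317^1 × 0.34683^4 = 0.047257
P(M+10) = 0.34683^5 = 0.005019
The M+4 peak is largest (0.335206); scaling to 100 gives 35.5 : 94.2 : 100.0 : 53.1 : 14.1 : 1.5.

35.5 : 94.2 : 100.0 : 53.1 : 14.1 : 1.5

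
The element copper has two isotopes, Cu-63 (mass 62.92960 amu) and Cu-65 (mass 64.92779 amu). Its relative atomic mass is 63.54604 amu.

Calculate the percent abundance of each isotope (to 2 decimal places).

With x = fraction of Cu-63 (so Cu-65 is 1 − x):
62.92960·x + 64.92779·(1 − x) = 63.54604
(62.92960 − 64.92779)·x = 63.54604 − 64.92779
x = -1.38175 / -1.99819 = 0.69150 → 69.15% Cu-63, 30.85% Cu-65.

Cu-63: 69.15%, Cu-65: 30.85%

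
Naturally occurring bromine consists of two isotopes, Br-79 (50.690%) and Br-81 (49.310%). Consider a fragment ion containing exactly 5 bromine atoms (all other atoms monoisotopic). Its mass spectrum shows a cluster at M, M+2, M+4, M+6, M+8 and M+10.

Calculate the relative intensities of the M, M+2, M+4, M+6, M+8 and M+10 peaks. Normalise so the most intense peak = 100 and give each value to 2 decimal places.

10.57 : 51.40 : 100.00 : 97.28 : 47.31 : 9.21

Each Br atom is independently Br-79 (p = 0.50690) or Br-81 (q = 0.49310); the cluster is the binomial expansion (p + q)^5.
P(M) = 0.50690^5 = 0.033467
P(M+2) = 5 × 0.50690^4 × 0.49310^1 = 0.162777
P(M+4) = 10 × 0.50690^3 × 0.49310^2 = 0.316692
P(M+6) = 10 × 0.50690^2 × 0.49310^3 = 0.308070
P(M+8) = 5 × 0.50690^1 × 0.49310^4 = 0.149842
P(M+10) = 0.49310^5 = 0.029152
The M+4 peak is largest (0.316692); scaling to 100 gives 10.57 : 51.40 : 100.00 : 97.28 : 47.31 : 9.21.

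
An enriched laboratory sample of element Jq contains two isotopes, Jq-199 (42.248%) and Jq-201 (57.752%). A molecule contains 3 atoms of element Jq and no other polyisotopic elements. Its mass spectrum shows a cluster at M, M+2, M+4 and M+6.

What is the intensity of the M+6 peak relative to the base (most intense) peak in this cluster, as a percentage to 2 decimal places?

45.57%

Binomial terms of (0.42248 + 0.57752)^3: M 0.0754, M+2 0.3092, M+4 0.4227, M+6 0.1926 → M+4 is the base peak.
P(M+4) = C(3,2) × 0.42248^1 × 0.57752^2 = 3 × 0.42248 × 0.33352935 = 0.422728 (base)
P(M+6) = C(3,3) × 0.42248^0 × 0.57752^3 = 1 × 1.0000 × 0.19261987 = 0.192620
Relative intensity = 0.192620 / 0.422728 × 100 = 45.57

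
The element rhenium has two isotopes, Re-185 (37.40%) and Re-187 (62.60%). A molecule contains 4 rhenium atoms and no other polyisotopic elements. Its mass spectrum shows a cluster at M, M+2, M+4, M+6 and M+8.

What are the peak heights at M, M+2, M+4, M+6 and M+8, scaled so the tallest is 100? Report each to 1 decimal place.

Each Re atom is independently Re-185 (p = 0.3740) or Re-187 (q = 0.6260); the cluster is the binomial expansion (p + q)^4.
P(M) = 0.3740^4 = 0.019565
P(M+2) = 4 × 0.3740^3 × 0.6260^1 = 0.130993
P(M+4) = 6 × 0.3740^2 × 0.6260^2 = 0.328884
P(M+6) = 4 × 0.3740^1 × 0.6260^3 = 0.366990
P(M+8) = 0.6260^4 = 0.153567
The M+6 peak is largest (0.366990); scaling to 100 gives 5.3 : 35.7 : 89.6 : 100.0 : 41.8.

5.3 : 35.7 : 89.6 : 100.0 : 41.8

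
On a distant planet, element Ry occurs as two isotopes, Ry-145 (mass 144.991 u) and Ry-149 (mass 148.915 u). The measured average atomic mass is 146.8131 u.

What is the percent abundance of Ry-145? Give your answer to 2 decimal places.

With x = fraction of Ry-145 (so Ry-149 is 1 − x):
144.991·x + 148.915·(1 − x) = 146.8131
(144.991 − 148.915)·x = 146.8131 − 148.915
x = -2.1019 / -3.924 = 0.53565 → 53.57% Ry-145, 46.43% Ry-149.

53.57%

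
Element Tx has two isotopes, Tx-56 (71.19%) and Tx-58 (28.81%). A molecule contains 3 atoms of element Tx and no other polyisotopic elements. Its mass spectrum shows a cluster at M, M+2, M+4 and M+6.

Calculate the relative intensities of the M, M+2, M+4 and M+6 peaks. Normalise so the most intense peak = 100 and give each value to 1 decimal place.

The 3 Tx atoms are independent, so intensities follow the terms of (0.7119 + 0.2881)^3.
P(M) = 0.7119^3 = 0.360792
P(M+2) = 3 × 0.7119^2 × 0.2881^1 = 0.438029
P(M+4) = 3 × 0.7119^1 × 0.2881^2 = 0.177267
P(M+6) = 0.2881^3 = 0.023913
The M+2 peak is largest (0.438029); scaling to 100 gives 82.4 : 100.0 : 40.5 : 5.5.

82.4 : 100.0 : 40.5 : 5.5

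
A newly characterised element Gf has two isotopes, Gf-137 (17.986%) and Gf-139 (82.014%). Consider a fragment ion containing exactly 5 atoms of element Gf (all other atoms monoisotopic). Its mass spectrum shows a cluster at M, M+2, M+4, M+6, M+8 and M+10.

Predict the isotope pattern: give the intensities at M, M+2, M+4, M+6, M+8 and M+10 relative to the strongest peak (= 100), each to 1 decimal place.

0.0 : 1.1 : 9.6 : 43.9 : 100.0 : 91.2

The 5 Gf atoms are independent, so intensities follow the terms of (0.17986 + 0.82014)^5.
P(M) = 0.17986^5 = 0.000188
P(M+2) = 5 × 0.17986^4 × 0.82014^1 = 0.004291
P(M+4) = 10 × 0.17986^3 × 0.82014^2 = 0.039136
P(M+6) = 10 × 0.17986^2 × 0.82014^3 = 0.178457
P(M+8) = 5 × 0.17986^1 × 0.82014^4 = 0.406871
P(M+10) = 0.82014^5 = 0.371056
The M+8 peak is largest (0.406871); scaling to 100 gives 0.0 : 1.1 : 9.6 : 43.9 : 100.0 : 91.2.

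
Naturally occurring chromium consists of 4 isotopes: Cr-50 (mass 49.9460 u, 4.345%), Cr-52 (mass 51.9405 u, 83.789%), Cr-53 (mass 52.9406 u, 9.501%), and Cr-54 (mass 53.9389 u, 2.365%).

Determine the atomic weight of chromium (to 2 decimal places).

Weight each isotope mass by its fractional abundance: 0.04345 × 49.9460 + 0.83789 × 51.9405 + 0.09501 × 52.9406 + 0.02365 × 53.9389
= 2.17015 + 43.52043 + 5.02989 + 1.27565 = 51.99612 u

52.00 u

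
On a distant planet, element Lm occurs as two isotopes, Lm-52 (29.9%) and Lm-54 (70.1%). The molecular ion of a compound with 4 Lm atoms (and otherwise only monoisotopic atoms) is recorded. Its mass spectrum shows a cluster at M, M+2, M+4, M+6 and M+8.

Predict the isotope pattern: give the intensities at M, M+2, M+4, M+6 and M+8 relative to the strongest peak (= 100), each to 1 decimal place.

1.9 : 18.2 : 64.0 : 100.0 : 58.6

Each Lm atom is independently Lm-52 (p = 0.299) or Lm-54 (q = 0.701); the cluster is the binomial expansion (p + q)^4.
P(M) = 0.299^4 = 0.007993
P(M+2) = 4 × 0.299^3 × 0.701^1 = 0.074953
P(M+4) = 6 × 0.299^2 × 0.701^2 = 0.263590
P(M+6) = 4 × 0.299^1 × 0.701^3 = 0.411989
P(M+8) = 0.701^4 = 0.241475
The M+6 peak is largest (0.411989); scaling to 100 gives 1.9 : 18.2 : 64.0 : 100.0 : 58.6.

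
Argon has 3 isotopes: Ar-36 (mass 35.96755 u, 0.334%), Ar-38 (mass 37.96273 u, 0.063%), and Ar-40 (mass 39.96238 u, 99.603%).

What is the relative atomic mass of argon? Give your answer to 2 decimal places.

39.95 u

Ar = Σ fᵢ·mᵢ = 0.00334 × 35.96755 + 0.00063 × 37.96273 + 0.99603 × 39.96238
= 0.120132 + 0.023917 + 39.803729 = 39.947778 u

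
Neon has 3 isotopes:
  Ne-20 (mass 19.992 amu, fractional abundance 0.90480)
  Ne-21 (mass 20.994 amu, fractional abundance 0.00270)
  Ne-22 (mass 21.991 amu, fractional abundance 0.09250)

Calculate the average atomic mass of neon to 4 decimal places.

Weight each isotope mass by its fractional abundance: 0.90480 × 19.992 + 0.00270 × 20.994 + 0.09250 × 21.991
= 18.08876 + 0.05668 + 2.03417 = 20.17961 amu

20.1796 amu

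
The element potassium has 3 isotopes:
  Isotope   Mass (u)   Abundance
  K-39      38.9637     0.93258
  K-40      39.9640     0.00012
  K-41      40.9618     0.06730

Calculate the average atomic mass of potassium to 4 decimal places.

39.0983 u

Average mass = Σ (abundance × isotope mass) = 0.93258 × 38.9637 + 0.00012 × 39.9640 + 0.06730 × 40.9618
= 36.33677 + 0.00480 + 2.75673 = 39.09830 u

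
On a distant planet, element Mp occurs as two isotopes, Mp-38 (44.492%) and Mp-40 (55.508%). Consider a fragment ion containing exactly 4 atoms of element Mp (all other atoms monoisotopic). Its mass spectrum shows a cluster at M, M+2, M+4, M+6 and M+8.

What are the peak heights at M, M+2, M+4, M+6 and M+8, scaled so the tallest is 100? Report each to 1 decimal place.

10.7 : 53.4 : 100.0 : 83.2 : 25.9

Expanding (0.44492 + 0.55508)^4:
P(M) = 0.44492^4 = 0.039186
P(M+2) = 4 × 0.44492^3 × 0.55508^1 = 0.195552
P(M+4) = 6 × 0.44492^2 × 0.55508^2 = 0.365954
P(M+6) = 4 × 0.44492^1 × 0.55508^3 = 0.304375
P(M+8) = 0.55508^4 = 0.094934
The M+4 peak is largest (0.365954); scaling to 100 gives 10.7 : 53.4 : 100.0 : 83.2 : 25.9.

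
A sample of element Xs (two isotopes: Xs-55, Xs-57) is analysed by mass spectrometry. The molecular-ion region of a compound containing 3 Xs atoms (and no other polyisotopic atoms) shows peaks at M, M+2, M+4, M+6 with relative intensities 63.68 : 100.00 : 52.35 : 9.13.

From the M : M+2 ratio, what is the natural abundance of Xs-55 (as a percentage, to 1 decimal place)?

Let p = fractional abundance of Xs-55. I(M+2)/I(M) = [C(3,1)·p^2·(1−p)] / p^3 = 3·(1−p)/p = 100.00/63.68 = 1.5704
(1−p)/p = 1.5704/3 = 0.5235  ⇒  p = 1/(1 + 0.5235) = 0.6564
Xs-55: 65.6%, Xs-57: 34.4%.

65.6%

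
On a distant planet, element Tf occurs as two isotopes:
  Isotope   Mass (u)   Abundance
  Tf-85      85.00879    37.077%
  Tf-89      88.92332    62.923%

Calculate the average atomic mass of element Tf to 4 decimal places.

87.4719 u

The abundance-weighted mean is 0.37077 × 85.00879 + 0.62923 × 88.92332
= 31.518709 + 55.953221 = 87.471930 u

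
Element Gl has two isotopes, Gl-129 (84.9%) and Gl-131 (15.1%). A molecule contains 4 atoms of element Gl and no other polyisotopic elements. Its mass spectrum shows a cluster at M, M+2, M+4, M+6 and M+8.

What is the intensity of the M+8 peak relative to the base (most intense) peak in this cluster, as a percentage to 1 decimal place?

(0.849 + 0.151)^4 gives M 0.5196, M+2 0.3696, M+4 0.0986, M+6 0.0117, M+8 0.0005; the largest is M.
P(M) = C(4,0) × 0.849^4 × 0.151^0 = 1 × 0.51955408 × 1.0000 = 0.519554 (base)
P(M+8) = C(4,4) × 0.849^0 × 0.151^4 = 1 × 1.0000 × 0.00051989 = 0.000520
Relative intensity = 0.000520 / 0.519554 × 100 = 0.1

0.1%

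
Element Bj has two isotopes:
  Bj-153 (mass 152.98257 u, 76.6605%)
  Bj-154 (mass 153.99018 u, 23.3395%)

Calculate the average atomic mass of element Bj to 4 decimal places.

The abundance-weighted mean is 0.766605 × 152.98257 + 0.233395 × 153.99018
= 117.277203 + 35.940538 = 153.217741 u

153.2177 u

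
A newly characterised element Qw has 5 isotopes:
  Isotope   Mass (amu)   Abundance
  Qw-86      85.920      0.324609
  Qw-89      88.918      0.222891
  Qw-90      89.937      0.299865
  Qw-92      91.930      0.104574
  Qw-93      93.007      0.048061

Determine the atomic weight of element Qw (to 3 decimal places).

Ar = Σ fᵢ·mᵢ = 0.324609 × 85.920 + 0.222891 × 88.918 + 0.299865 × 89.937 + 0.104574 × 91.930 + 0.048061 × 93.007
= 27.8904 + 19.8190 + 26.9690 + 9.6135 + 4.4700 = 88.7619 amu

88.762 amu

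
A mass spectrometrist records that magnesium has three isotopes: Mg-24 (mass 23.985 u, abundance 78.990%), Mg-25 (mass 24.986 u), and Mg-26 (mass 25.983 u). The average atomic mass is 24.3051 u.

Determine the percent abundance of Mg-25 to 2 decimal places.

The remaining 21.010% is split between Mg-25 (fraction x) and Mg-26 (fraction 0.21010 − x).
Substituting: 24.986x + 25.983(0.21010 − x) = 5.3593485
(24.986 − 25.983)x = -0.0996798  ⇒  x = 0.09998, y = 0.11012
Mg-25: 10.00%, Mg-26: 11.01%.

10.00%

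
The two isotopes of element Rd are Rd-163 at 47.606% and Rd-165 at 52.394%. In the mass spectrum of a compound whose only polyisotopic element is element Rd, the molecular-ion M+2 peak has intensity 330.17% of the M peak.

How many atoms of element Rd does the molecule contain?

The M+2/M ratio from n Rd atoms is n · q/p = n · 0.52394/0.47606.
n = 3.3017 × 0.47606/0.52394 = 3.00 ≈ 3

3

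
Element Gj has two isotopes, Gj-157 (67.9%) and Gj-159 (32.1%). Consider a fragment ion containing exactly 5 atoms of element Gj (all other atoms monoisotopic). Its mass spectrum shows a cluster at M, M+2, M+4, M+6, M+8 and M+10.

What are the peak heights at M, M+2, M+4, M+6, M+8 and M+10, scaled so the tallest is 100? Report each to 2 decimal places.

42.31 : 100.00 : 94.55 : 44.70 : 10.57 : 1.00

Each Gj atom is independently Gj-157 (p = 0.679) or Gj-159 (q = 0.321); the cluster is the binomial expansion (p + q)^5.
P(M) = 0.679^5 = 0.144327
P(M+2) = 5 × 0.679^4 × 0.321^1 = 0.341157
P(M+4) = 10 × 0.679^3 × 0.321^2 = 0.322567
P(M+6) = 10 × 0.679^2 × 0.321^3 = 0.152495
P(M+8) = 5 × 0.679^1 × 0.321^4 = 0.036046
P(M+10) = 0.321^5 = 0.003408
The M+2 peak is largest (0.341157); scaling to 100 gives 42.31 : 100.00 : 94.55 : 44.70 : 10.57 : 1.00.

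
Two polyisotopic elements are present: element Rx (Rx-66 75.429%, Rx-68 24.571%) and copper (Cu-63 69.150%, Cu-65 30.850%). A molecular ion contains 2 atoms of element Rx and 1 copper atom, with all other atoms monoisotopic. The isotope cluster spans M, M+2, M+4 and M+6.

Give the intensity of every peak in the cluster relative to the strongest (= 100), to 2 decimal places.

Element Rx pattern (n=2): 0.5689534 : 0.37067319 : 0.0603734
Copper pattern (n=1): 0.6915 : 0.3085
Convolve the two distributions (both contribute in 2-u steps):
  M: 0.5689534×0.6915 = 0.393431
  M+2: 0.5689534×0.3085 + 0.37067319×0.6915 = 0.431843
  M+4: 0.37067319×0.3085 + 0.0603734×0.6915 = 0.156101
  M+6: 0.0603734×0.3085 = 0.018625
Scale to base peak (0.431843) = 100: 91.11 : 100.00 : 36.15 : 4.31

91.11 : 100.00 : 36.15 : 4.31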